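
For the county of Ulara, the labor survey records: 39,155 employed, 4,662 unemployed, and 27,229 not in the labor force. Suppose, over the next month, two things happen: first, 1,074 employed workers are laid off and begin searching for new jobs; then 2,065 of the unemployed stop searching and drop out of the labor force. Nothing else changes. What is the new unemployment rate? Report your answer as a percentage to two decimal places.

Initially, labor force = 39,155 + 4,662 = 43,817, so u = 4,662/43,817 = 10.64%.
After the first change, employed falls and unemployed rises by 1,074; labor force unchanged → E = 38,081, U = 5,736, labor force = 43,817.
After the second change, unemployed and labor force both fall by 2,065 → E = 38,081, U = 3,671, labor force = 41,752.
New unemployment rate = 3,671 / 41,752 = 8.79%.

New unemployment rate ≈ 8.79%.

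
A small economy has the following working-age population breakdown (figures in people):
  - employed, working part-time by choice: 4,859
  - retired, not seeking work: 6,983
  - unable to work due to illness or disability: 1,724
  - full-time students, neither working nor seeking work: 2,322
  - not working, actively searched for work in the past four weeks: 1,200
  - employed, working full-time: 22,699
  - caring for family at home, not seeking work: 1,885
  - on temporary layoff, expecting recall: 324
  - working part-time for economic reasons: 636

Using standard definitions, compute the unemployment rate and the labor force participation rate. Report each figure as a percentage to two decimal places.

Employed = 4,859 + 22,699 + 636 = 28,194 (anyone who worked, including part-time for economic reasons, counts as employed).
Unemployed = 1,200 + 324 = 1,524 (jobless and actively searching, or on temporary layoff).
Labor force = 28,194 + 1,524 = 29,718.
Not in labor force = 6,983 + 1,724 + 2,322 + 1,885 = 12,914 (those not working and not actively searching are outside the labor force).
Civilian working-age population = 29,718 + 12,914 = 42,632.
Unemployment rate = 1,524 / 29,718 = 5.13%.
Labor force participation rate = 29,718 / 42,632 = 69.71%.

Unemployment rate ≈ 5.13%; labor force participation rate ≈ 69.71%.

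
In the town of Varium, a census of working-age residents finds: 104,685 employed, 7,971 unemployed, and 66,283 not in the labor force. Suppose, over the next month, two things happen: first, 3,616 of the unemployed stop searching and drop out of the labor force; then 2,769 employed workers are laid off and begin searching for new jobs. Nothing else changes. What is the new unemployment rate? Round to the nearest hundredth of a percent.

New unemployment rate ≈ 6.53%.

Initially, labor force = 104,685 + 7,971 = 112,656, so u = 7,971/112,656 = 7.08%.
After the first change, unemployed and labor force both fall by 3,616 → E = 104,685, U = 4,355, labor force = 109,040.
After the second change, employed falls and unemployed rises by 2,769; labor force unchanged → E = 101,916, U = 7,124, labor force = 109,040.
New unemployment rate = 7,124 / 109,040 = 6.53%.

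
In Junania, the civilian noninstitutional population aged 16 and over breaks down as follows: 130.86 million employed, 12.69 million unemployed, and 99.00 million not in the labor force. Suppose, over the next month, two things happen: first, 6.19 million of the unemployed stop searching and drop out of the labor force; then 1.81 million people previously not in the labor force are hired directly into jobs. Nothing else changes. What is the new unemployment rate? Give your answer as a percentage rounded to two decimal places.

Initially, labor force = 130.86 + 12.69 = 143.55 million, so u = 12.69/143.55 = 8.84%.
After the first change, unemployed and labor force both fall by 6.19 → E = 130.86, U = 6.50, labor force = 137.36 million.
After the second change, employed and labor force both rise by 1.81; unemployed unchanged → E = 132.67, U = 6.50, labor force = 139.17 million.
New unemployment rate = 6.50 / 139.17 = 4.67%.

New unemployment rate ≈ 4.67%.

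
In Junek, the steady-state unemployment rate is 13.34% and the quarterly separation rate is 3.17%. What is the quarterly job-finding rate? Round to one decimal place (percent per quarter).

From u* = s/(s+f): f = s·(1−u)/u.
f = 3.17 × (1 − 0.1334) / 0.1334 = 2.7471 / 0.1334 ≈ 20.6% per quarter.

Job-finding rate ≈ 20.6% per quarter.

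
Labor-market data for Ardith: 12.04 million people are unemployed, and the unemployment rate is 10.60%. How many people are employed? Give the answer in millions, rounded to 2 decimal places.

About 101.54 million are employed.

Labor force = U / u = 12.04 / 0.1060 ≈ 113.58 million.
Employed = labor force − unemployed = 113.58 − 12.04 = 101.54 million.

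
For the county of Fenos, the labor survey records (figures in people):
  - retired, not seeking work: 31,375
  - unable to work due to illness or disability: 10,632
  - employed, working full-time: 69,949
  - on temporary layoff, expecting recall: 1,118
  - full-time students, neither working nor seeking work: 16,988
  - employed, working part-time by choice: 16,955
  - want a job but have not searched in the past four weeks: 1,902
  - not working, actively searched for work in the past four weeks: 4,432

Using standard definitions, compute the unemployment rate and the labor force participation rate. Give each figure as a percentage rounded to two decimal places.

Employed = 69,949 + 16,955 = 86,904.
Unemployed = 1,118 + 4,432 = 5,550 (jobless and actively searching, or on temporary layoff).
Labor force = 86,904 + 5,550 = 92,454.
Not in labor force = 31,375 + 10,632 + 16,988 + 1,902 = 60,897 (those not working and not actively searching are outside the labor force — including those who want a job but have given up searching).
Civilian working-age population = 92,454 + 60,897 = 153,351.
Unemployment rate = 5,550 / 92,454 = 6.00%.
Labor force participation rate = 92,454 / 153,351 = 60.29%.

Unemployment rate ≈ 6.00%; labor force participation rate ≈ 60.29%.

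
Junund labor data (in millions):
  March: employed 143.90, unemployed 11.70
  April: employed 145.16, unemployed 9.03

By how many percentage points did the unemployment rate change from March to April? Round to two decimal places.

The unemployment rate changed by −1.66 percentage points.

March: labor force = 143.90 + 11.70 = 155.60; u = 11.70/155.60 = 7.52%.
April: labor force = 145.16 + 9.03 = 154.19; u = 9.03/154.19 = 5.86%.
Change = 5.86% − 7.52% = −1.66 pp.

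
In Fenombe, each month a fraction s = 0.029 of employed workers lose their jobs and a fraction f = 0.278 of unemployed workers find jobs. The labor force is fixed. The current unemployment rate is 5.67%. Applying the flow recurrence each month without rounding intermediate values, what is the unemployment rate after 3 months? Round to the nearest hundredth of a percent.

Unemployment rate after three months ≈ 8.19%.

With a fixed labor force, u_{t+1} = u_t + s·(1−u_t) − f·u_t = u_t·(1−s−f) + s.
Here 1−s−f = 0.693 and s = 0.029.
u_1 = 0.056700 × 0.693 + 0.029 = 0.068293.
u_2 = 0.068293 × 0.693 + 0.029 = 0.076327.
u_3 = 0.076327 × 0.693 + 0.029 = 0.081895.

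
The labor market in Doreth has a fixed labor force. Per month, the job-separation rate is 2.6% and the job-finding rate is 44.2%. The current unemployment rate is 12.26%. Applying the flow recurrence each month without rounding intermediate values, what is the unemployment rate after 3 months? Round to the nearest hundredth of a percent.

Unemployment rate after three months ≈ 6.57%.

With a fixed labor force, u_{t+1} = u_t + s·(1−u_t) − f·u_t = u_t·(1−s−f) + s.
Here 1−s−f = 0.532 and s = 0.026.
u_1 = 0.122600 × 0.532 + 0.026 = 0.091223.
u_2 = 0.091223 × 0.532 + 0.026 = 0.074531.
u_3 = 0.074531 × 0.532 + 0.026 = 0.065650.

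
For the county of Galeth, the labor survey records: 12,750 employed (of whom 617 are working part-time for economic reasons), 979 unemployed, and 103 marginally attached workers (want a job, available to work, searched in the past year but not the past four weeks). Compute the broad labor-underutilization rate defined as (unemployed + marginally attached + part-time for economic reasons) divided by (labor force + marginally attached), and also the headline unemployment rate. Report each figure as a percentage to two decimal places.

Labor force = 12,750 + 979 = 13,729.
Numerator = 979 + 103 + 617 = 1,699.
Denominator = 13,729 + 103 = 13,832.
Broad rate = 1,699 / 13,832 = 12.28%.
Headline unemployment rate = 979 / 13,729 = 7.13%.

Broad underutilization rate ≈ 12.28%; headline unemployment rate ≈ 7.13%.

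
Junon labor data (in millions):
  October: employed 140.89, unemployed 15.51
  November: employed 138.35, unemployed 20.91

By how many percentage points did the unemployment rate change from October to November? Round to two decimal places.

October: labor force = 140.89 + 15.51 = 156.40; u = 15.51/156.40 = 9.92%.
November: labor force = 138.35 + 20.91 = 159.26; u = 20.91/159.26 = 13.13%.
Change = 13.13% − 9.92% = +3.21 pp.

The unemployment rate changed by +3.21 percentage points.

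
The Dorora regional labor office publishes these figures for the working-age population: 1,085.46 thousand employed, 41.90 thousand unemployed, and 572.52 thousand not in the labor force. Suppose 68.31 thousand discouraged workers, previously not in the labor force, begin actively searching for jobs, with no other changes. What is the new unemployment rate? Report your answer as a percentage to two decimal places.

New unemployment rate ≈ 9.22%.

Initially, labor force = 1,085.46 + 41.90 = 1,127.36 thousand, so u = 41.90/1,127.36 = 3.72%.
After the change, unemployed and labor force both rise by 68.31 → E = 1,085.46, U = 110.21, labor force = 1,195.67 thousand.
New unemployment rate = 110.21 / 1,195.67 = 9.22%.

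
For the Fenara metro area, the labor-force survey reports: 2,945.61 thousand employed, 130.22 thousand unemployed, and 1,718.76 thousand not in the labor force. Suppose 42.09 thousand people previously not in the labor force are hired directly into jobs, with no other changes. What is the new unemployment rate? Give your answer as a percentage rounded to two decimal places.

Initially, labor force = 2,945.61 + 130.22 = 3,075.83 thousand, so u = 130.22/3,075.83 = 4.23%.
After the change, employed and labor force both rise by 42.09; unemployed unchanged → E = 2,987.70, U = 130.22, labor force = 3,117.92 thousand.
New unemployment rate = 130.22 / 3,117.92 = 4.18%.

New unemployment rate ≈ 4.18%.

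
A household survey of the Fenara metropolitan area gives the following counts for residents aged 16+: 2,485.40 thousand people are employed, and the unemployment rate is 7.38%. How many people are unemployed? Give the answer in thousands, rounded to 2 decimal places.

Let U be the number unemployed. The labor force is E + U, and U/(E+U) = 0.0738.
So U = 0.0738 × 2,485.40 / (1 − 0.0738) = 183.4225 / 0.9262 ≈ 198.04 thousand.

About 198.04 thousand are unemployed.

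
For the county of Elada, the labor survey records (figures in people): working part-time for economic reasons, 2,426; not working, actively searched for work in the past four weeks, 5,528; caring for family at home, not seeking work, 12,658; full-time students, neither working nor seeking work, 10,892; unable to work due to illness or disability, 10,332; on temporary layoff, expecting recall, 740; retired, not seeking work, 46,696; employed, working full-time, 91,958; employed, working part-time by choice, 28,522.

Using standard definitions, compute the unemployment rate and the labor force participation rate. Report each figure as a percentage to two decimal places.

Unemployment rate ≈ 4.85%; labor force participation rate ≈ 61.58%.

Employed = 2,426 + 91,958 + 28,522 = 122,906 (anyone who worked, including part-time for economic reasons, counts as employed).
Unemployed = 5,528 + 740 = 6,268 (jobless and actively searching, or on temporary layoff).
Labor force = 122,906 + 6,268 = 129,174.
Not in labor force = 12,658 + 10,892 + 10,332 + 46,696 = 80,578 (those not working and not actively searching are outside the labor force).
Civilian working-age population = 129,174 + 80,578 = 209,752.
Unemployment rate = 6,268 / 129,174 = 4.85%.
Labor force participation rate = 129,174 / 209,752 = 61.58%.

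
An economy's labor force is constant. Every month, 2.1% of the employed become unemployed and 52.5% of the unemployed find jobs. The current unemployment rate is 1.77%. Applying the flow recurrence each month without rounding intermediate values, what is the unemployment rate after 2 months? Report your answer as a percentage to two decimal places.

Unemployment rate after two months ≈ 3.42%.

With a fixed labor force, u_{t+1} = u_t + s·(1−u_t) − f·u_t = u_t·(1−s−f) + s.
Here 1−s−f = 0.454 and s = 0.021.
u_1 = 0.017700 × 0.454 + 0.021 = 0.029036.
u_2 = 0.029036 × 0.454 + 0.021 = 0.034182.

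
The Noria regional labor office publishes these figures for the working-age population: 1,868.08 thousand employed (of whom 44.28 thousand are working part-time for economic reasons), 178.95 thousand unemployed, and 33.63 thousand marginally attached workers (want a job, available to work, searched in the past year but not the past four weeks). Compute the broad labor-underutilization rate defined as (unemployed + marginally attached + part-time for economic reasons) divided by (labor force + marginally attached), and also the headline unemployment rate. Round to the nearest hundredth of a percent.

Broad underutilization rate ≈ 12.35%; headline unemployment rate ≈ 8.74%.

Labor force = 1,868.08 + 178.95 = 2,047.03 thousand.
Numerator = 178.95 + 33.63 + 44.28 = 256.86 thousand.
Denominator = 2,047.03 + 33.63 = 2,080.66 thousand.
Broad rate = 256.86 / 2,080.66 = 12.35%.
Headline unemployment rate = 178.95 / 2,047.03 = 8.74%.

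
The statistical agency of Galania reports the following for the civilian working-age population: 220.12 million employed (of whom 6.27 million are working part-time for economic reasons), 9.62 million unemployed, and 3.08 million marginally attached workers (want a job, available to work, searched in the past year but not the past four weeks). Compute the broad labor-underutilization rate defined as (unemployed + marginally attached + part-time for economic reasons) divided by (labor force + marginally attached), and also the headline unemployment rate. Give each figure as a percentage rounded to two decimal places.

Broad underutilization rate ≈ 8.15%; headline unemployment rate ≈ 4.19%.

Labor force = 220.12 + 9.62 = 229.74 million.
Numerator = 9.62 + 3.08 + 6.27 = 18.97 million.
Denominator = 229.74 + 3.08 = 232.82 million.
Broad rate = 18.97 / 232.82 = 8.15%.
Headline unemployment rate = 9.62 / 229.74 = 4.19%.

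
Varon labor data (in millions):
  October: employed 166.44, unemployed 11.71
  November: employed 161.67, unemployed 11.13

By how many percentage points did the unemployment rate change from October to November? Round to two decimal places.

The unemployment rate changed by −0.13 percentage points.

October: labor force = 166.44 + 11.71 = 178.15; u = 11.71/178.15 = 6.57%.
November: labor force = 161.67 + 11.13 = 172.80; u = 11.13/172.80 = 6.44%.
Change = 6.44% − 6.57% = −0.13 pp.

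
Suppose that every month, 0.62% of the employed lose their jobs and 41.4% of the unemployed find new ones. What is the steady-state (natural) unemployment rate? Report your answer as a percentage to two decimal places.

At steady state the flows balance: s·E = f·U, so U/(E+U) = s/(s+f).
u* = 0.62 / (0.62 + 41.4) = 0.62 / 42.02 = 1.48%.

Steady-state unemployment rate ≈ 1.48%.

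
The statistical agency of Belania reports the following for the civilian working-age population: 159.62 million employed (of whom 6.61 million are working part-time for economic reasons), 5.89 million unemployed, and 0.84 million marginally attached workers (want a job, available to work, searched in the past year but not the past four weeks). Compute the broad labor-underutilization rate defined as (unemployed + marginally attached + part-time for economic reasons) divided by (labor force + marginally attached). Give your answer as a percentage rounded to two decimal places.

Labor force = 159.62 + 5.89 = 165.51 million.
Numerator = 5.89 + 0.84 + 6.61 = 13.34 million.
Denominator = 165.51 + 0.84 = 166.35 million.
Broad rate = 13.34 / 166.35 = 8.02%.

Broad underutilization rate ≈ 8.02%.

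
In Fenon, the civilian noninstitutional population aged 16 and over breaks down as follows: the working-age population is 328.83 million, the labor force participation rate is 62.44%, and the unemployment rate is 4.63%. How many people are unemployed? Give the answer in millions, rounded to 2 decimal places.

Labor force = 0.6244 × 328.83 = 205.32 million.
Unemployed = 0.0463 × 205.32 ≈ 9.51 million.

About 9.51 million are unemployed.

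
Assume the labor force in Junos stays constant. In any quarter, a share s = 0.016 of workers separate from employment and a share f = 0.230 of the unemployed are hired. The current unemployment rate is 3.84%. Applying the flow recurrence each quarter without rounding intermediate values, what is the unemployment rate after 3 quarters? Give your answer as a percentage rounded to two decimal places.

With a fixed labor force, u_{t+1} = u_t + s·(1−u_t) − f·u_t = u_t·(1−s−f) + s.
Here 1−s−f = 0.754 and s = 0.016.
u_1 = 0.038400 × 0.754 + 0.016 = 0.044954.
u_2 = 0.044954 × 0.754 + 0.016 = 0.049895.
u_3 = 0.049895 × 0.754 + 0.016 = 0.053621.

Unemployment rate after three quarters ≈ 5.36%.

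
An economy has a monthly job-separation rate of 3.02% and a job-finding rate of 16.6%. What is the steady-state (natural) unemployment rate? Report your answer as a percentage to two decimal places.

Steady-state unemployment rate ≈ 15.39%.

At steady state the flows balance: s·E = f·U, so U/(E+U) = s/(s+f).
u* = 3.02 / (3.02 + 16.6) = 3.02 / 19.62 = 15.39%.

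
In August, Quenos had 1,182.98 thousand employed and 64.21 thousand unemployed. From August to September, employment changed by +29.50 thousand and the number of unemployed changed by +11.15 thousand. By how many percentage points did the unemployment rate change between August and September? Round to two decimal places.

August: labor force = 1,182.98 + 64.21 = 1,247.19; u = 64.21/1,247.19 = 5.15%.
September: labor force = 1,212.48 + 75.36 = 1,287.84; u = 75.36/1,287.84 = 5.85%.
Change = 5.85% − 5.15% = +0.70 pp.

The unemployment rate changed by +0.70 percentage points.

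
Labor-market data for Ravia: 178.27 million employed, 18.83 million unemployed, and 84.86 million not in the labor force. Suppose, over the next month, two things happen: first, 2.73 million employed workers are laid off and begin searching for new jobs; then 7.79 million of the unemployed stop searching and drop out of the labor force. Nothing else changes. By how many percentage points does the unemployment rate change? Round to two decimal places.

The unemployment rate changes by −2.28 percentage points.

Initially, labor force = 178.27 + 18.83 = 197.10 million, so u = 18.83/197.10 = 9.55%.
After the first change, employed falls and unemployed rises by 2.73; labor force unchanged → E = 175.54, U = 21.56, labor force = 197.10 million.
After the second change, unemployed and labor force both fall by 7.79 → E = 175.54, U = 13.77, labor force = 189.31 million.
New unemployment rate = 13.77 / 189.31 = 7.27%.
Change = 7.27% − 9.55% = −2.28 percentage points.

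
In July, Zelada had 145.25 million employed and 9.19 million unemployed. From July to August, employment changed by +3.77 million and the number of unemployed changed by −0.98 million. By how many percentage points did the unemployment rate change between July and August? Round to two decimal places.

The unemployment rate changed by −0.73 percentage points.

July: labor force = 145.25 + 9.19 = 154.44; u = 9.19/154.44 = 5.95%.
August: labor force = 149.02 + 8.21 = 157.23; u = 8.21/157.23 = 5.22%.
Change = 5.22% − 5.95% = −0.73 pp.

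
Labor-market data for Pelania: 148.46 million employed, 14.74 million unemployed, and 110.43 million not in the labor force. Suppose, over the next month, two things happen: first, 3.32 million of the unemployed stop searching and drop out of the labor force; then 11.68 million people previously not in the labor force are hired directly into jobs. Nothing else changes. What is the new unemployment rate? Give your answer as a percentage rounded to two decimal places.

Initially, labor force = 148.46 + 14.74 = 163.20 million, so u = 14.74/163.20 = 9.03%.
After the first change, unemployed and labor force both fall by 3.32 → E = 148.46, U = 11.42, labor force = 159.88 million.
After the second change, employed and labor force both rise by 11.68; unemployed unchanged → E = 160.14, U = 11.42, labor force = 171.56 million.
New unemployment rate = 11.42 / 171.56 = 6.66%.

New unemployment rate ≈ 6.66%.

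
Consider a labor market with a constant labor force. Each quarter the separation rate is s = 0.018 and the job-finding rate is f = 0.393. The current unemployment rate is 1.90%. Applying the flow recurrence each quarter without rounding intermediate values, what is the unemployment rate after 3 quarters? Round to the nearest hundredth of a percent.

With a fixed labor force, u_{t+1} = u_t + s·(1−u_t) − f·u_t = u_t·(1−s−f) + s.
Here 1−s−f = 0.589 and s = 0.018.
u_1 = 0.019000 × 0.589 + 0.018 = 0.029191.
u_2 = 0.029191 × 0.589 + 0.018 = 0.035193.
u_3 = 0.035193 × 0.589 + 0.018 = 0.038729.

Unemployment rate after three quarters ≈ 3.87%.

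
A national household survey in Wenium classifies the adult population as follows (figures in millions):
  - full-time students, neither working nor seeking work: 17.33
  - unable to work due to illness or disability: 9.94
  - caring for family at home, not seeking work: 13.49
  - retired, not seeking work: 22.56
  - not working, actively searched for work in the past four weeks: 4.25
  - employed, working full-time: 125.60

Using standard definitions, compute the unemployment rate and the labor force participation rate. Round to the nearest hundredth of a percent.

Unemployment rate ≈ 3.27%; labor force participation rate ≈ 67.22%.

Employed = 125.60 million.
Unemployed = 4.25 million.
Labor force = 125.60 + 4.25 = 129.85 million.
Not in labor force = 17.33 + 9.94 + 13.49 + 22.56 = 63.32 million (those not working and not actively searching are outside the labor force).
Civilian working-age population = 129.85 + 63.32 = 193.17 million.
Unemployment rate = 4.25 / 129.85 = 3.27%.
Labor force participation rate = 129.85 / 193.17 = 67.22%.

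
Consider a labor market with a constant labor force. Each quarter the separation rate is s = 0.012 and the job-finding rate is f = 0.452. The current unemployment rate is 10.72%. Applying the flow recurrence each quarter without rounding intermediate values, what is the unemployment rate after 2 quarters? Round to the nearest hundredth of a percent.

Unemployment rate after two quarters ≈ 4.92%.

With a fixed labor force, u_{t+1} = u_t + s·(1−u_t) − f·u_t = u_t·(1−s−f) + s.
Here 1−s−f = 0.536 and s = 0.012.
u_1 = 0.107200 × 0.536 + 0.012 = 0.069459.
u_2 = 0.069459 × 0.536 + 0.012 = 0.049230.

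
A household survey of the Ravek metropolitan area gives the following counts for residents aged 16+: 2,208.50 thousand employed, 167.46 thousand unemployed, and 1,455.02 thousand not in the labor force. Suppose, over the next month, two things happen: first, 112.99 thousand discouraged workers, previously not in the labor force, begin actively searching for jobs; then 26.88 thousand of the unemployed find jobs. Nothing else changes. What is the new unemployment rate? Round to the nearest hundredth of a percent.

New unemployment rate ≈ 10.19%.

Initially, labor force = 2,208.50 + 167.46 = 2,375.96 thousand, so u = 167.46/2,375.96 = 7.05%.
After the first change, unemployed and labor force both rise by 112.99 → E = 2,208.50, U = 280.45, labor force = 2,488.95 thousand.
After the second change, unemployed falls and employed rises by 26.88; labor force unchanged → E = 2,235.38, U = 253.57, labor force = 2,488.95 thousand.
New unemployment rate = 253.57 / 2,488.95 = 10.19%.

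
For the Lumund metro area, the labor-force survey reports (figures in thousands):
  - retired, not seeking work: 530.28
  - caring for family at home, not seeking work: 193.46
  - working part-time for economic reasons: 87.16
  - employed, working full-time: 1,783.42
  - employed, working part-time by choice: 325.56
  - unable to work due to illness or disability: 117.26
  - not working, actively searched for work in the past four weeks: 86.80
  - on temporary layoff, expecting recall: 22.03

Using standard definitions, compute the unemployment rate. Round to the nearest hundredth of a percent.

Employed = 87.16 + 1,783.42 + 325.56 = 2,196.14 thousand (anyone who worked, including part-time for economic reasons, counts as employed).
Unemployed = 86.80 + 22.03 = 108.83 thousand (jobless and actively searching, or on temporary layoff).
Labor force = 2,196.14 + 108.83 = 2,304.97 thousand.
Unemployment rate = 108.83 / 2,304.97 = 4.72%.

Unemployment rate ≈ 4.72%.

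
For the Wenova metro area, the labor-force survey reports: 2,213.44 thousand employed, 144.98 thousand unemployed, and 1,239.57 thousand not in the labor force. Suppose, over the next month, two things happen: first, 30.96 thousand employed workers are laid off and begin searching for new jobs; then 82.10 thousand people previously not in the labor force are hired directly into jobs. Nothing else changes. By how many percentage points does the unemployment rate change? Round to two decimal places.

The unemployment rate changes by +1.06 percentage points.

Initially, labor force = 2,213.44 + 144.98 = 2,358.42 thousand, so u = 144.98/2,358.42 = 6.15%.
After the first change, employed falls and unemployed rises by 30.96; labor force unchanged → E = 2,182.48, U = 175.94, labor force = 2,358.42 thousand.
After the second change, employed and labor force both rise by 82.10; unemployed unchanged → E = 2,264.58, U = 175.94, labor force = 2,440.52 thousand.
New unemployment rate = 175.94 / 2,440.52 = 7.21%.
Change = 7.21% − 6.15% = +1.06 percentage points.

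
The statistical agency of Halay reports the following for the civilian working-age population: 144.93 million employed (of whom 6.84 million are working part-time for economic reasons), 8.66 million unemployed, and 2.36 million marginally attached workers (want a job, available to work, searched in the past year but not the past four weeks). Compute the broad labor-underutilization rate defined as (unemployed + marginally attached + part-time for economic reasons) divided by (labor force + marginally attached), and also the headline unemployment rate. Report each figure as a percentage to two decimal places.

Broad underutilization rate ≈ 11.45%; headline unemployment rate ≈ 5.64%.

Labor force = 144.93 + 8.66 = 153.59 million.
Numerator = 8.66 + 2.36 + 6.84 = 17.86 million.
Denominator = 153.59 + 2.36 = 155.95 million.
Broad rate = 17.86 / 155.95 = 11.45%.
Headline unemployment rate = 8.66 / 153.59 = 5.64%.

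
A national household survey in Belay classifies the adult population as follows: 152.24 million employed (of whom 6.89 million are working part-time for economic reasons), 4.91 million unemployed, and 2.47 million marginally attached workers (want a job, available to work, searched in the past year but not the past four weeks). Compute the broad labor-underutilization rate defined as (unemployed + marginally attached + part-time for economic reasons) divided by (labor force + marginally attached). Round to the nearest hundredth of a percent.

Broad underutilization rate ≈ 8.94%.

Labor force = 152.24 + 4.91 = 157.15 million.
Numerator = 4.91 + 2.47 + 6.89 = 14.27 million.
Denominator = 157.15 + 2.47 = 159.62 million.
Broad rate = 14.27 / 159.62 = 8.94%.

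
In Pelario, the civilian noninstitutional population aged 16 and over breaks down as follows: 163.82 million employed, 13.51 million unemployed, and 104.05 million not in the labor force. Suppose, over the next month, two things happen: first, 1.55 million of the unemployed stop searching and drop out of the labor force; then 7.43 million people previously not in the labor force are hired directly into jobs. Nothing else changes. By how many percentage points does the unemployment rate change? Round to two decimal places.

The unemployment rate changes by −1.09 percentage points.

Initially, labor force = 163.82 + 13.51 = 177.33 million, so u = 13.51/177.33 = 7.62%.
After the first change, unemployed and labor force both fall by 1.55 → E = 163.82, U = 11.96, labor force = 175.78 million.
After the second change, employed and labor force both rise by 7.43; unemployed unchanged → E = 171.25, U = 11.96, labor force = 183.21 million.
New unemployment rate = 11.96 / 183.21 = 6.53%.
Change = 6.53% − 7.62% = −1.09 percentage points.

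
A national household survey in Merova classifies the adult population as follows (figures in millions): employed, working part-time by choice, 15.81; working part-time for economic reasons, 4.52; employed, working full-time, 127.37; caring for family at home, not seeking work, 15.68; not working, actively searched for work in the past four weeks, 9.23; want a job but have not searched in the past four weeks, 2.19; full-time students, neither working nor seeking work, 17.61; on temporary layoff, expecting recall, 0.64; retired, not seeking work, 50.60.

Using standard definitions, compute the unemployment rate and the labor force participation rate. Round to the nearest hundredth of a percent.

Unemployment rate ≈ 6.26%; labor force participation rate ≈ 64.67%.

Employed = 15.81 + 4.52 + 127.37 = 147.70 million (anyone who worked, including part-time for economic reasons, counts as employed).
Unemployed = 9.23 + 0.64 = 9.87 million (jobless and actively searching, or on temporary layoff).
Labor force = 147.70 + 9.87 = 157.57 million.
Not in labor force = 15.68 + 2.19 + 17.61 + 50.60 = 86.08 million (those not working and not actively searching are outside the labor force — including those who want a job but have given up searching).
Civilian working-age population = 157.57 + 86.08 = 243.65 million.
Unemployment rate = 9.87 / 157.57 = 6.26%.
Labor force participation rate = 157.57 / 243.65 = 64.67%.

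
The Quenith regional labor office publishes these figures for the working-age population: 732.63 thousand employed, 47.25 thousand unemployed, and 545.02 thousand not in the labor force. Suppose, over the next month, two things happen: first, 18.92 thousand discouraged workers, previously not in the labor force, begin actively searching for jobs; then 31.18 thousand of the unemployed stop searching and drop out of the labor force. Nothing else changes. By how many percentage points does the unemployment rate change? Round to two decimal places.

Initially, labor force = 732.63 + 47.25 = 779.88 thousand, so u = 47.25/779.88 = 6.06%.
After the first change, unemployed and labor force both rise by 18.92 → E = 732.63, U = 66.17, labor force = 798.80 thousand.
After the second change, unemployed and labor force both fall by 31.18 → E = 732.63, U = 34.99, labor force = 767.62 thousand.
New unemployment rate = 34.99 / 767.62 = 4.56%.
Change = 4.56% − 6.06% = −1.50 percentage points.

The unemployment rate changes by −1.50 percentage points.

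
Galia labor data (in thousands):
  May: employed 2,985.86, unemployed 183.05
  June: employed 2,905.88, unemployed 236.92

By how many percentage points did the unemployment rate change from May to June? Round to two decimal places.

The unemployment rate changed by +1.76 percentage points.

May: labor force = 2,985.86 + 183.05 = 3,168.91; u = 183.05/3,168.91 = 5.78%.
June: labor force = 2,905.88 + 236.92 = 3,142.80; u = 236.92/3,142.80 = 7.54%.
Change = 7.54% − 5.78% = +1.76 pp.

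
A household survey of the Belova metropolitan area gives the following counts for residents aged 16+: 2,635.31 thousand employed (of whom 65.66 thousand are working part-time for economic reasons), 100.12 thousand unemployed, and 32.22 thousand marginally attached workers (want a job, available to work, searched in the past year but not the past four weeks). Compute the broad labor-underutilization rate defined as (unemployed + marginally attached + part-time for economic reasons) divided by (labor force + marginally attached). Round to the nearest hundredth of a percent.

Broad underutilization rate ≈ 7.15%.

Labor force = 2,635.31 + 100.12 = 2,735.43 thousand.
Numerator = 100.12 + 32.22 + 65.66 = 198.00 thousand.
Denominator = 2,735.43 + 32.22 = 2,767.65 thousand.
Broad rate = 198.00 / 2,767.65 = 7.15%.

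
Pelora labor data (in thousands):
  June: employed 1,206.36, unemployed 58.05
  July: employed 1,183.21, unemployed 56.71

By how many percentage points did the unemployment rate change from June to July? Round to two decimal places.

The unemployment rate changed by −0.02 percentage points.

June: labor force = 1,206.36 + 58.05 = 1,264.41; u = 58.05/1,264.41 = 4.59%.
July: labor force = 1,183.21 + 56.71 = 1,239.92; u = 56.71/1,239.92 = 4.57%.
Change = 4.57% − 4.59% = −0.02 pp.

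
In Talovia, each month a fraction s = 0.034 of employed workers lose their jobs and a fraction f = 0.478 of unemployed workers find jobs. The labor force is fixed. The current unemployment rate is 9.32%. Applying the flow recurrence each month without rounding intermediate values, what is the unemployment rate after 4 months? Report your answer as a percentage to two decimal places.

With a fixed labor force, u_{t+1} = u_t + s·(1−u_t) − f·u_t = u_t·(1−s−f) + s.
Here 1−s−f = 0.488 and s = 0.034.
u_1 = 0.093200 × 0.488 + 0.034 = 0.079482.
u_2 = 0.079482 × 0.488 + 0.034 = 0.072787.
u_3 = 0.072787 × 0.488 + 0.034 = 0.069520.
u_4 = 0.069520 × 0.488 + 0.034 = 0.067926.

Unemployment rate after four months ≈ 6.79%.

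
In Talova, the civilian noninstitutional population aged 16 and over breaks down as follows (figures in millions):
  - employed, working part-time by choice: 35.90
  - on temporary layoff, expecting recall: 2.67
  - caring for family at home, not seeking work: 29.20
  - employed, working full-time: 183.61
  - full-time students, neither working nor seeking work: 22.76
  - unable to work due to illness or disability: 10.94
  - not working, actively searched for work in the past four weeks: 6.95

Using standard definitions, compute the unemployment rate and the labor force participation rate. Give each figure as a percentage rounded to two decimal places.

Unemployment rate ≈ 4.20%; labor force participation rate ≈ 78.46%.

Employed = 35.90 + 183.61 = 219.51 million.
Unemployed = 2.67 + 6.95 = 9.62 million (jobless and actively searching, or on temporary layoff).
Labor force = 219.51 + 9.62 = 229.13 million.
Not in labor force = 29.20 + 22.76 + 10.94 = 62.90 million (those not working and not actively searching are outside the labor force).
Civilian working-age population = 229.13 + 62.90 = 292.03 million.
Unemployment rate = 9.62 / 229.13 = 4.20%.
Labor force participation rate = 229.13 / 292.03 = 78.46%.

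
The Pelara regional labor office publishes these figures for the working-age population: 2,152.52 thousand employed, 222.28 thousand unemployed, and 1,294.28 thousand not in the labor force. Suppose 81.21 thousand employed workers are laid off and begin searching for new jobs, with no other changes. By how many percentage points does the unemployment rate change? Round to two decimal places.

Initially, labor force = 2,152.52 + 222.28 = 2,374.80 thousand, so u = 222.28/2,374.80 = 9.36%.
After the change, employed falls and unemployed rises by 81.21; labor force unchanged → E = 2,071.31, U = 303.49, labor force = 2,374.80 thousand.
New unemployment rate = 303.49 / 2,374.80 = 12.78%.
Change = 12.78% − 9.36% = +3.42 percentage points.

The unemployment rate changes by +3.42 percentage points.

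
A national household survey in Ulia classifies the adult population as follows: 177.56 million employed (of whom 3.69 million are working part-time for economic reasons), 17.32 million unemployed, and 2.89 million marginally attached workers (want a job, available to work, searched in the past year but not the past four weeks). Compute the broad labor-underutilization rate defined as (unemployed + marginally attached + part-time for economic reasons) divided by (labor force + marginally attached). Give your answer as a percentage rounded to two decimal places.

Labor force = 177.56 + 17.32 = 194.88 million.
Numerator = 17.32 + 2.89 + 3.69 = 23.90 million.
Denominator = 194.88 + 2.89 = 197.77 million.
Broad rate = 23.90 / 197.77 = 12.08%.

Broad underutilization rate ≈ 12.08%.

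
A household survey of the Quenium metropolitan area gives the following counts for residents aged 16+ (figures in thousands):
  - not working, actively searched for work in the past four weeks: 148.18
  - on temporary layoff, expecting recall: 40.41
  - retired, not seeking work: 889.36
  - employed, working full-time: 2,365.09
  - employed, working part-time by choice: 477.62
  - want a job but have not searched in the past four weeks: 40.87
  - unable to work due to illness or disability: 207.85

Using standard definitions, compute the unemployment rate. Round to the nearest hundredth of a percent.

Employed = 2,365.09 + 477.62 = 2,842.71 thousand.
Unemployed = 148.18 + 40.41 = 188.59 thousand (jobless and actively searching, or on temporary layoff).
Labor force = 2,842.71 + 188.59 = 3,031.30 thousand.
Unemployment rate = 188.59 / 3,031.30 = 6.22%.

Unemployment rate ≈ 6.22%.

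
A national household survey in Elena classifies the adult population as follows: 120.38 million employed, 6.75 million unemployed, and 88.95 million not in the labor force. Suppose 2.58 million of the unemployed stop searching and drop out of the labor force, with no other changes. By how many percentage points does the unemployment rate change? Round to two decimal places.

Initially, labor force = 120.38 + 6.75 = 127.13 million, so u = 6.75/127.13 = 5.31%.
After the change, unemployed and labor force both fall by 2.58 → E = 120.38, U = 4.17, labor force = 124.55 million.
New unemployment rate = 4.17 / 124.55 = 3.35%.
Change = 3.35% − 5.31% = −1.96 percentage points.

The unemployment rate changes by −1.96 percentage points.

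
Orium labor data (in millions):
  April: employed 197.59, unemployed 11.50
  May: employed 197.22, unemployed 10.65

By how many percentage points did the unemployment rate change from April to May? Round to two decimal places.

The unemployment rate changed by −0.38 percentage points.

April: labor force = 197.59 + 11.50 = 209.09; u = 11.50/209.09 = 5.50%.
May: labor force = 197.22 + 10.65 = 207.87; u = 10.65/207.87 = 5.12%.
Change = 5.12% − 5.50% = −0.38 pp.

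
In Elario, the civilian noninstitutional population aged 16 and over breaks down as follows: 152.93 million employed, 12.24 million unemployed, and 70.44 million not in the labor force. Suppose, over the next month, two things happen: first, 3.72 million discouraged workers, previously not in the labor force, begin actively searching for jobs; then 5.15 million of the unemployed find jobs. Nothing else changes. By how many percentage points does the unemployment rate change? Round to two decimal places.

The unemployment rate changes by −1.01 percentage points.

Initially, labor force = 152.93 + 12.24 = 165.17 million, so u = 12.24/165.17 = 7.41%.
After the first change, unemployed and labor force both rise by 3.72 → E = 152.93, U = 15.96, labor force = 168.89 million.
After the second change, unemployed falls and employed rises by 5.15; labor force unchanged → E = 158.08, U = 10.81, labor force = 168.89 million.
New unemployment rate = 10.81 / 168.89 = 6.40%.
Change = 6.40% − 7.41% = −1.01 percentage points.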